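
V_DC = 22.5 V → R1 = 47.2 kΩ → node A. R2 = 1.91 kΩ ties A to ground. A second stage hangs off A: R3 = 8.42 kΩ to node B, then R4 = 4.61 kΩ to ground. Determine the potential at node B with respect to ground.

V_B ≈ 0.271 V

Node A sees R2 in parallel with the series input of stage 2, R3 + R4 = 13.03 kΩ.
R2 ‖ (R3+R4) = 1.666 kΩ.
First divider: V_A = V_DC · 1.666/(47.2 + 1.666) = 0.7670 V.
Stage 2 is unloaded, so V_B = V_A · R4/(R3+R4) = 0.7670 × 4.61/13.03 = 0.2714 V.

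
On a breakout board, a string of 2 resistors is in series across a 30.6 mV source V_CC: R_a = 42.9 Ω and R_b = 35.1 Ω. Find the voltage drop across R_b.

V ≈ 13.8 mV

ΣR = 42.9 + 35.1 = 78.00 Ω.
V = V_CC · R/ΣR = 30.6 × 0.4500 = 13.77 mV.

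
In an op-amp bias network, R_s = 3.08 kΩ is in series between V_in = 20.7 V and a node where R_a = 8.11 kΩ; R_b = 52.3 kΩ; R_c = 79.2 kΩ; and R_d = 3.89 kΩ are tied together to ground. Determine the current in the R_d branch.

I ≈ 2.34 mA

Combine the parallel branches: R_p = (1/8.11 + 1/52.3 + 1/79.2 + 1/3.89)⁻¹ = 2.426 kΩ.
V_A by voltage divider: V_A = 20.7 × 2.426/(3.08 + 2.426) = 9.122 V.
I(R_d) = V_A / R_d = 9.122/3.89 = 2.345 mA.
(Equivalently: I_total = 3.759 mA, then current-divider fraction G_k/ΣG = 0.6238.)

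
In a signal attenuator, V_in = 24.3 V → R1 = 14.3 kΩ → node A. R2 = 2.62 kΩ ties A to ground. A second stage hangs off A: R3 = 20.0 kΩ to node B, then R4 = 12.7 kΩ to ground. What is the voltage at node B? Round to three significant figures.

Looking into the second stage from A: R3 + R4 = 32.70 kΩ appears in parallel with R2.
R2 ‖ (R3+R4) = 2.426 kΩ.
First divider: V_A = V_in · 2.426/(14.3 + 2.426) = 3.524 V.
V_B = V_A × 0.3884 = 1.369 V.

V_B ≈ 1.37 V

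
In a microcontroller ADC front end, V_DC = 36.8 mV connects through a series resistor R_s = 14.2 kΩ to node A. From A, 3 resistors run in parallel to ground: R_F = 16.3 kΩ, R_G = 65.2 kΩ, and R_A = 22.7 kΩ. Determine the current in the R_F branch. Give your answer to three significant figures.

I ≈ 0.832 µA

Equivalent of the parallel group: R_p = 8.282 kΩ.
Node voltage V_A = V_DC · R_p/(R_s + R_p) = 36.8 × 0.3684 = 13.56 mV.
Branch current I = V_A/R_F = 13.56/16.3 = 0.8317 µA.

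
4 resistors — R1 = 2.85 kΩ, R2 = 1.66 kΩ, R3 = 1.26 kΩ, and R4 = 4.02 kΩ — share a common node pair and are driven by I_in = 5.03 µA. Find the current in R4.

I ≈ 0.627 µA

Total conductance ΣG = 1/2.85 + 1/1.66 + 1/1.26 + 1/4.02 = 1.996 (units of 1/kΩ).
Current divider: I(R4) = I_in · G_k/ΣG = 5.03 × (0.2488/1.996) = 5.03 × 0.1246 = 0.6270 µA.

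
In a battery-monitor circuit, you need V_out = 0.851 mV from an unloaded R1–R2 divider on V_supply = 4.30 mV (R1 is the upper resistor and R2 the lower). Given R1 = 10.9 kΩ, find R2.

R2 ≈ 2.69 kΩ

The divider ratio is R2/(R1+R2) = 0.851/4.30 = 0.1979.
R2 = R1 · 0.1979/(1 − 0.1979) = 2.689 kΩ.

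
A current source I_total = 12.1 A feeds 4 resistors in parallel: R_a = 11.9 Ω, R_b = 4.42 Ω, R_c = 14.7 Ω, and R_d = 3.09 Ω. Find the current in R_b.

Total conductance ΣG = 1/11.9 + 1/4.42 + 1/14.7 + 1/3.09 = 0.7019 (units of 1/Ω).
R_b takes the fraction G_k/ΣG = 0.2262/0.7019 = 0.3223, so I = 12.1 × 0.3223 = 3.900 A.

I ≈ 3.90 A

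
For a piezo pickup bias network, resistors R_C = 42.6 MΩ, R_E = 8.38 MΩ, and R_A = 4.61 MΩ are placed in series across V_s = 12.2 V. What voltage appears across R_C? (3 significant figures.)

ΣR = 42.6 + 8.38 + 4.61 = 55.59 MΩ.
By the voltage-divider rule, V = 12.2 × 42.60/55.59 = 9.349 V.

V ≈ 9.35 V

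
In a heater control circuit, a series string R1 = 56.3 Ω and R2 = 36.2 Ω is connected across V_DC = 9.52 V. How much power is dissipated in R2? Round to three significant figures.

ΣR = 92.50 Ω → I = 9.52/92.50 = 0.1029 A.
P(R2) = I²·R2 = (0.1029)² × 36.2 = 0.3834 W.

P ≈ 0.383 W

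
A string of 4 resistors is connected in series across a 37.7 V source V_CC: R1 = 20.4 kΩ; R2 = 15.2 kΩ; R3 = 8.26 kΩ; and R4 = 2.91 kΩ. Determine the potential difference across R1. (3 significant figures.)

ΣR = 20.4 + 15.2 + 8.26 + 2.91 = 46.77 kΩ.
By the voltage-divider rule, V = 37.7 × 20.40/46.77 = 16.44 V.

V ≈ 16.4 V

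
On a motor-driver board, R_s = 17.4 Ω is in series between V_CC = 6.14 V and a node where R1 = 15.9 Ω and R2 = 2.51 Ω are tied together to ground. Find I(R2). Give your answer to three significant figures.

Combine the parallel branches: R_p = (1/15.9 + 1/2.51)⁻¹ = 2.168 Ω.
V_A by voltage divider: V_A = 6.14 × 2.168/(17.4 + 2.168) = 0.6802 V.
I(R2) = V_A / R2 = 0.6802/2.51 = 0.2710 A.
(Equivalently: I_total = 0.3138 A, then current-divider fraction G_k/ΣG = 0.8637.)

I ≈ 0.271 A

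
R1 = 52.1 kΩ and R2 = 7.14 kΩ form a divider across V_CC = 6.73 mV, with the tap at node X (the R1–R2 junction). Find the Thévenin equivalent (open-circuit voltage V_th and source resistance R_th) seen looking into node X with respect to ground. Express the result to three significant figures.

With X open, the divider is unloaded: V_th = 6.73 × 7.14/59.24 = 0.8111 mV.
Zeroing V_CC shorts the top of R1 to ground, so R_th = R1 ‖ R2 = 6.279 kΩ.

V_th ≈ 0.811 mV, R_th ≈ 6.28 kΩ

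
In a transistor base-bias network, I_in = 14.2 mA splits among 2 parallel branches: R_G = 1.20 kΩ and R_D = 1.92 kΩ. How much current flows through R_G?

I ≈ 8.74 mA

With just two branches, the current splits inversely with resistance.
I(R_G) = 14.2 × 1.92/(1.20 + 1.92) = 14.2 × 0.6154 = 8.738 mA.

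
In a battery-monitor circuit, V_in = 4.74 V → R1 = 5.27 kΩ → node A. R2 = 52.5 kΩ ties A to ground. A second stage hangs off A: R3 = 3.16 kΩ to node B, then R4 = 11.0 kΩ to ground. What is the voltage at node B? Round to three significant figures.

Node A sees R2 in parallel with the series input of stage 2, R3 + R4 = 14.16 kΩ.
Effective lower resistance at A: R2 ‖ 14.16 = 11.15 kΩ.
So V_A = 4.74 × 0.6791 = 3.219 V.
Stage 2 is unloaded, so V_B = V_A · R4/(R3+R4) = 3.219 × 11.0/14.16 = 2.501 V.

V_B ≈ 2.50 V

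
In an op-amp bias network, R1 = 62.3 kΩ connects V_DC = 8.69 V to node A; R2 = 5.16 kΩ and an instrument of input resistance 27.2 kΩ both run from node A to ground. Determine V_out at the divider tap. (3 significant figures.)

V_out ≈ 0.566 V

The load sits in parallel with R2, giving an effective lower resistance R2' = R2·R_L/(R2+R_L) = 4.337 kΩ.
Then V_out = V_DC · R2'/(R1 + R2') = 8.69 × 4.337/66.64 = 0.5656 V.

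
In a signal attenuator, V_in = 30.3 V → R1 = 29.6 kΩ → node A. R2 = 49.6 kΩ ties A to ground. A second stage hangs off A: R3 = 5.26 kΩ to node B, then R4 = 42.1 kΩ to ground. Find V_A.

Node A sees R2 in parallel with the series input of stage 2, R3 + R4 = 47.36 kΩ.
Effective lower resistance at A: R2 ‖ 47.36 = 24.23 kΩ.
First divider: V_A = V_in · 24.23/(29.6 + 24.23) = 13.64 V.

V_A ≈ 13.6 V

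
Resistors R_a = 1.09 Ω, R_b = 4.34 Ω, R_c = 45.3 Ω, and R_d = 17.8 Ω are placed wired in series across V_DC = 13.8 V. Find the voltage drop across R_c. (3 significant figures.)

Total series resistance ΣR = 1.09 + 4.34 + 45.3 + 17.8 = 68.53 Ω.
V = V_DC · R/ΣR = 13.8 × 0.6610 = 9.122 V.

V ≈ 9.12 V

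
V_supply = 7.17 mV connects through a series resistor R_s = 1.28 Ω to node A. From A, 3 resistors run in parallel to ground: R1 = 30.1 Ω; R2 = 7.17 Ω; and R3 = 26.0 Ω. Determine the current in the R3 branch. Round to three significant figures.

Combine the parallel branches: R_p = (1/30.1 + 1/7.17 + 1/26.0)⁻¹ = 4.736 Ω.
V_A by voltage divider: V_A = 7.17 × 4.736/(1.28 + 4.736) = 5.644 mV.
I(R3) = V_A / R3 = 5.644/26.0 = 0.2171 mA.

I ≈ 0.217 mA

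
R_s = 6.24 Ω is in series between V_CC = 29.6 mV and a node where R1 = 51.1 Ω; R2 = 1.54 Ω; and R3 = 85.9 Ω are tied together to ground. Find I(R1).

Parallel bank: R_p = 1/(1/51.1 + 1/1.54 + 1/85.9) = 1.469 Ω.
V_A = 29.6 × 1.469/7.709 = 5.642 mV.
Branch current I = V_A/R1 = 5.642/51.1 = 0.1104 mA.

I ≈ 0.110 mA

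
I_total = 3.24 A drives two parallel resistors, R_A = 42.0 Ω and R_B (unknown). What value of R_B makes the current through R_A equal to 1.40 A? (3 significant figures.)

R_B ≈ 32.0 Ω

In a two-way split, I_A/I_total = R_B/(R_A + R_B).
1.40/3.24 = R_B/(R_A + R_B) → R_B = R_A · (0.4321)/(1 − 0.4321) = 42.0 × 0.7609 = 31.96 Ω.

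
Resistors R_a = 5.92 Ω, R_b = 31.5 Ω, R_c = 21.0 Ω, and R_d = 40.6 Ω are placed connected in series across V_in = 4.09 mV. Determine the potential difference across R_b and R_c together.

Total series resistance ΣR = 5.92 + 31.5 + 21.0 + 40.6 = 99.02 Ω.
R_{R_b..R_c} = 31.5 + 21.0 = 52.50 Ω.
V = V_in · R/ΣR = 4.09 × 0.5302 = 2.169 mV.

V ≈ 2.17 mV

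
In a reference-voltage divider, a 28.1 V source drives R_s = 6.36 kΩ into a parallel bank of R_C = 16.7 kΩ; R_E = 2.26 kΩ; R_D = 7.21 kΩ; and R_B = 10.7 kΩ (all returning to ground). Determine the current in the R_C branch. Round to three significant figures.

Combine the parallel branches: R_p = (1/16.7 + 1/2.26 + 1/7.21 + 1/10.7)⁻¹ = 1.361 kΩ.
Node voltage V_A = V_in · R_p/(R_s + R_p) = 28.1 × 0.1763 = 4.955 V.
Branch current I = V_A/R_C = 4.955/16.7 = 0.2967 mA.

I ≈ 0.297 mA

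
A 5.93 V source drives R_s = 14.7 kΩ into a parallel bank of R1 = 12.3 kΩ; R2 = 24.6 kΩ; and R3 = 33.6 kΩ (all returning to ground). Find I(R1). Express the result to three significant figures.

I ≈ 0.149 mA

Parallel bank: R_p = 1/(1/12.3 + 1/24.6 + 1/33.6) = 6.591 kΩ.
Node voltage V_A = V_s · R_p/(R_s + R_p) = 5.93 × 0.3096 = 1.836 V.
I(R1) = V_A / R1 = 1.836/12.3 = 0.1493 mA.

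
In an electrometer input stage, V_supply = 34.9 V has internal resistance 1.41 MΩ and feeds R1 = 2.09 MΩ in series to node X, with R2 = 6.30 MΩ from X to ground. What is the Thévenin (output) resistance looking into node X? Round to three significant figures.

R_th ≈ 2.25 MΩ

R1' = 1.41 + 2.09 = 3.500 MΩ (source resistance + R1).
Zeroing V_supply shorts the top of R1' to ground, so R_th = R1' ‖ R2 = 2.250 MΩ.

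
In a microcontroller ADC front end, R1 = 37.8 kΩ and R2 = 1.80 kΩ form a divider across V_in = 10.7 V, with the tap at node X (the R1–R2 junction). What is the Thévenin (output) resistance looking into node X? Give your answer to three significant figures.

R_th ≈ 1.72 kΩ

Looking into X with the source shorted: R_th = R1·R2/(R1+R2) = 37.80 × 1.80/39.60 = 1.718 kΩ.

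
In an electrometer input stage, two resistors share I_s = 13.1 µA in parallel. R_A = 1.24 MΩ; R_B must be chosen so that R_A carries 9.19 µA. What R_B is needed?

Two-branch current divider: I_A = I_s · R_B/(R_A + R_B).
With f = 0.7015, R_B = R_A · f/(1−f) = 1.24 × 2.350 = 2.914 MΩ.

R_B ≈ 2.91 MΩ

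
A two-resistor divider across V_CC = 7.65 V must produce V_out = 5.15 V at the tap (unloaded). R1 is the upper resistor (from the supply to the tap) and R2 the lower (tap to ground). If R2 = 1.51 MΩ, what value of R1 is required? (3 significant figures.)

The divider ratio is R2/(R1+R2) = 5.15/7.65 = 0.6732.
R1 = R2·(1/k − 1) = 1.51 × 0.4854 = 0.7330 MΩ.

R1 ≈ 0.733 MΩ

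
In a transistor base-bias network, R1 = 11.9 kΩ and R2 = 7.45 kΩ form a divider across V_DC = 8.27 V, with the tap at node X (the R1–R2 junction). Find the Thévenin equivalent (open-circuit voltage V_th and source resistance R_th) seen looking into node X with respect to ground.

V_th ≈ 3.18 V, R_th ≈ 4.58 kΩ

Open-circuit (no load on X): V_th = V_DC · R2/(R1 + R2) = 8.27 × 7.45/(11.90 + 7.45) = 3.184 V.
With V_DC suppressed (replaced by a short), R_th = R1 ‖ R2 = (11.90 × 7.45)/(11.90 + 7.45) = 4.582 kΩ.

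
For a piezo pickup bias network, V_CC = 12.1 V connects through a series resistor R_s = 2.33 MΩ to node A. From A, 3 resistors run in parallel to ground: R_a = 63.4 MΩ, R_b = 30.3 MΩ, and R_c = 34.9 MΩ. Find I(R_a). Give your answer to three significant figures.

Equivalent of the parallel group: R_p = 12.91 MΩ.
Node voltage V_A = V_CC · R_p/(R_s + R_p) = 12.1 × 0.8472 = 10.25 V.
Branch current I = V_A/R_a = 10.25/63.4 = 0.1617 µA.
(Check via current divider: I_total = 0.7937 µA; share G_k/ΣG = 0.2037 → same result.)

I ≈ 0.162 µA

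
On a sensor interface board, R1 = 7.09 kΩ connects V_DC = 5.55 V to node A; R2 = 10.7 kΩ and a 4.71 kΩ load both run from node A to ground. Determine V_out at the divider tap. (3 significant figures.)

V_out ≈ 1.75 V

First combine the lower leg with the load: R2 ‖ R_L = 3.270 kΩ.
Voltage divider with the loaded lower leg: V_out = 5.55 × 3.270/(7.09 + 3.270) = 5.55 × 0.3157 = 1.752 V.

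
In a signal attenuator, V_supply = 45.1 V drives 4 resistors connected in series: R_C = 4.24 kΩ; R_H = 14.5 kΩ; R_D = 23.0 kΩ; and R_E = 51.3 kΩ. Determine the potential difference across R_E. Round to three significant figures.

V ≈ 24.9 V

ΣR = 4.24 + 14.5 + 23.0 + 51.3 = 93.04 kΩ.
V = V_supply · R/ΣR = 45.1 × 0.5514 = 24.87 V.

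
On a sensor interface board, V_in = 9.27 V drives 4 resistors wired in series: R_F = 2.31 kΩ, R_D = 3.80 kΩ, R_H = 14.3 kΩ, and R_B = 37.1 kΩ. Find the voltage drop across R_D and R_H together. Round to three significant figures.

Total series resistance ΣR = 2.31 + 3.80 + 14.3 + 37.1 = 57.51 kΩ.
R_{R_D..R_H} = 3.80 + 14.3 = 18.10 kΩ.
By the voltage-divider rule, V = 9.27 × 18.10/57.51 = 2.918 V.

V ≈ 2.92 V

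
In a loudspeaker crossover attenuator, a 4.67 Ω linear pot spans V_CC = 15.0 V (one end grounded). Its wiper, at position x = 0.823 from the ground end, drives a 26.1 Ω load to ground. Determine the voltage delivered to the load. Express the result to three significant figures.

V_out ≈ 12.0 V

The pot divides into 0.8266 Ω above the wiper and 3.843 Ω below.
R_L loads the lower segment: effective lower R = 3.350 Ω.
V_out = 15.0 × 3.350/(0.8266 + 3.350) = 12.03 V.
(Unloaded: V_out = x·V_CC = 12.3 V.)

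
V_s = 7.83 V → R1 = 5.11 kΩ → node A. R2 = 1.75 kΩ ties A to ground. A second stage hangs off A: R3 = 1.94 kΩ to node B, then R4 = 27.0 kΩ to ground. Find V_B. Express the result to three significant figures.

V_B ≈ 1.78 V

Looking into the second stage from A: R3 + R4 = 28.94 kΩ appears in parallel with R2.
Effective lower resistance at A: R2 ‖ 28.94 = 1.650 kΩ.
V_A = 7.83 × 1.650/(5.11 + 1.650) = 1.911 V.
Then the unloaded second divider: V_B = V_A × R4/(R3+R4) = 1.911 × 0.9330 = 1.783 V.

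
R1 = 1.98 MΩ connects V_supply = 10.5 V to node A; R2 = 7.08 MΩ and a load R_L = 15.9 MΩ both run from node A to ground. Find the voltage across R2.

R2 ‖ R_L = (7.08 × 15.9)/(7.08 + 15.9) = 4.899 MΩ.
Voltage divider with the loaded lower leg: V_out = 10.5 × 4.899/(1.98 + 4.899) = 10.5 × 0.7122 = 7.478 V.

V_out ≈ 7.48 V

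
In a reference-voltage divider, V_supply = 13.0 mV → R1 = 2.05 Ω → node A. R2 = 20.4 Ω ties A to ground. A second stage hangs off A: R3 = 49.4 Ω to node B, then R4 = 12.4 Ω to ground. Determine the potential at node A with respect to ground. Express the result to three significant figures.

V_A ≈ 11.5 mV

Node A sees R2 in parallel with the series input of stage 2, R3 + R4 = 61.80 Ω.
R2 ‖ (R3+R4) = 15.34 Ω.
V_A = 13.0 × 15.34/(2.05 + 15.34) = 11.47 mV.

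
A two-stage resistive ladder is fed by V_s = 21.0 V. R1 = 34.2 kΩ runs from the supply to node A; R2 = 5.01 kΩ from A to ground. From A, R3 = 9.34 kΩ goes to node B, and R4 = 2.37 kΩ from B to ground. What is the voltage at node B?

The second stage (R3 + R4 = 11.71 kΩ) loads node A in parallel with R2.
R2 ‖ (R3+R4) = 3.509 kΩ.
V_A = 21.0 × 3.509/(34.2 + 3.509) = 1.954 V.
Stage 2 is unloaded, so V_B = V_A · R4/(R3+R4) = 1.954 × 2.37/11.71 = 0.3955 V.

V_B ≈ 0.395 V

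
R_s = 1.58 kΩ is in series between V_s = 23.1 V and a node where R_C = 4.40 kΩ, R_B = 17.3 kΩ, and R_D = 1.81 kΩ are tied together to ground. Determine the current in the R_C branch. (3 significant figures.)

I ≈ 2.26 mA

Parallel bank: R_p = 1/(1/4.40 + 1/17.3 + 1/1.81) = 1.194 kΩ.
V_A by voltage divider: V_A = 23.1 × 1.194/(1.58 + 1.194) = 9.943 V.
I(R_C) = V_A / R_C = 9.943/4.40 = 2.260 mA.
(Check via current divider: I_total = 8.328 mA; share G_k/ΣG = 0.2714 → same result.)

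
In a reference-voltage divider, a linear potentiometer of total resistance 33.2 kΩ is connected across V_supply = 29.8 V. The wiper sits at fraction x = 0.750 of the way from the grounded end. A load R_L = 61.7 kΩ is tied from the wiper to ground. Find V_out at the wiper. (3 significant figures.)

V_out ≈ 20.3 V

The pot divides into 8.300 kΩ above the wiper and 24.90 kΩ below.
R_L loads the lower segment: effective lower R = 17.74 kΩ.
Then V_out = V_supply · 17.74/(8.300 + 17.74) = 20.30 V.
(Unloaded: V_out = x·V_supply = 22.4 V.)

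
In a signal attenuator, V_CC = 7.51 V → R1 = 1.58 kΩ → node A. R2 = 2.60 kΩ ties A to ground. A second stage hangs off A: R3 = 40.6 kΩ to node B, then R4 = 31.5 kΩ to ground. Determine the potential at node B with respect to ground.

V_B ≈ 2.01 V

Node A sees R2 in parallel with the series input of stage 2, R3 + R4 = 72.10 kΩ.
R2 ‖ (R3+R4) = 2.510 kΩ.
V_A = 7.51 × 2.510/(1.58 + 2.510) = 4.608 V.
V_B = V_A × 0.4369 = 2.013 V.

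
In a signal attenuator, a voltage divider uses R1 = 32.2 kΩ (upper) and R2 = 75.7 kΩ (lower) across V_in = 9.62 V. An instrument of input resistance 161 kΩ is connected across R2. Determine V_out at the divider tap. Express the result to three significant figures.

First combine the lower leg with the load: R2 ‖ R_L = 51.49 kΩ.
Voltage divider with the loaded lower leg: V_out = 9.62 × 51.49/(32.2 + 51.49) = 9.62 × 0.6152 = 5.919 V.

V_out ≈ 5.92 V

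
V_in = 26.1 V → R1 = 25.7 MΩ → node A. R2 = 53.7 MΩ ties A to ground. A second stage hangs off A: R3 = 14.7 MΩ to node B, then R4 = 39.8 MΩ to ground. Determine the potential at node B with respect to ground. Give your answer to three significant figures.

V_B ≈ 9.77 V

Node A sees R2 in parallel with the series input of stage 2, R3 + R4 = 54.50 MΩ.
R2 ‖ (R3+R4) = 27.05 MΩ.
V_A = 26.1 × 27.05/(25.7 + 27.05) = 13.38 V.
Stage 2 is unloaded, so V_B = V_A · R4/(R3+R4) = 13.38 × 39.8/54.50 = 9.774 V.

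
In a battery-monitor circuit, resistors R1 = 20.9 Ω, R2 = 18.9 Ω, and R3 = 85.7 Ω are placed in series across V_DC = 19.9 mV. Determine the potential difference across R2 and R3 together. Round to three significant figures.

V ≈ 16.6 mV

Total series resistance ΣR = 20.9 + 18.9 + 85.7 = 125.5 Ω.
R_{R2..R3} = 18.9 + 85.7 = 104.6 Ω.
By the voltage-divider rule, V = 19.9 × 104.6/125.5 = 16.59 mV.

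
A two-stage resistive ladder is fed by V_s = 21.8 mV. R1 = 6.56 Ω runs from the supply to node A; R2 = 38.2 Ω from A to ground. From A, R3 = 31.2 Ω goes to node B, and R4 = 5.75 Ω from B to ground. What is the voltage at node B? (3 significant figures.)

Node A sees R2 in parallel with the series input of stage 2, R3 + R4 = 36.95 Ω.
R2 ‖ (R3+R4) = 18.78 Ω.
So V_A = 21.8 × 0.7411 = 16.16 mV.
Then the unloaded second divider: V_B = V_A × R4/(R3+R4) = 16.16 × 0.1556 = 2.514 mV.

V_B ≈ 2.51 mV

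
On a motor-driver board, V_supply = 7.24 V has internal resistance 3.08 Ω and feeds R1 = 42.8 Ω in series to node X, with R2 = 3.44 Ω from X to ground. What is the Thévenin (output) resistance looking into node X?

R1' = 3.08 + 42.8 = 45.88 Ω (source resistance + R1).
Looking into X with the source shorted: R_th = R1'·R2/(R1'+R2) = 45.88 × 3.44/49.32 = 3.200 Ω.

R_th ≈ 3.20 Ω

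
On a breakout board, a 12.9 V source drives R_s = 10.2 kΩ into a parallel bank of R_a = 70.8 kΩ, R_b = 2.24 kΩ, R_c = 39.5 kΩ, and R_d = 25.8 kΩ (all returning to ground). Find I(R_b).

I ≈ 0.907 mA

Parallel bank: R_p = 1/(1/70.8 + 1/2.24 + 1/39.5 + 1/25.8) = 1.906 kΩ.
V_A by voltage divider: V_A = 12.9 × 1.906/(10.2 + 1.906) = 2.031 V.
I(R_b) = V_A / R_b = 2.031/2.24 = 0.9067 mA.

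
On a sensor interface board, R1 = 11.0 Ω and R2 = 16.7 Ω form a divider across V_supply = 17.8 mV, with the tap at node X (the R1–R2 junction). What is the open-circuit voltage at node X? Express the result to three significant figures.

V_th is the unloaded tap voltage: V_supply · R2/(R1+R2) = 17.8 × 0.6029 = 10.73 mV.

V_th ≈ 10.7 mV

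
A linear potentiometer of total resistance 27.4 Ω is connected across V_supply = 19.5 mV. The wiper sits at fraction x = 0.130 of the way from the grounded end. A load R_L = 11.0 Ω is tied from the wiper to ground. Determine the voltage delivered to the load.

V_out ≈ 1.98 mV

The pot divides into 23.84 Ω above the wiper and 3.562 Ω below.
Lower segment in parallel with the load: 3.562 ‖ 11.0 = 2.691 Ω.
Loaded-divider output: V_out = 19.5 × 0.1014 = 1.978 mV.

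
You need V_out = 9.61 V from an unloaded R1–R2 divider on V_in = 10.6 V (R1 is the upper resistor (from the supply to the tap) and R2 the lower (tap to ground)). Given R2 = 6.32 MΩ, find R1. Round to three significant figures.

Required fraction k = V_out/V_in = 0.9066.
Rearranging, R1 = R2·(1−k)/k = 6.32 × 0.1030 = 0.6511 MΩ.

R1 ≈ 0.651 MΩ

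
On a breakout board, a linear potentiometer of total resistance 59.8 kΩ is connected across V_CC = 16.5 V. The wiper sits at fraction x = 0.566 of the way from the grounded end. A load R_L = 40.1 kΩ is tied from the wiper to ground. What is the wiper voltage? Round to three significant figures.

V_out ≈ 6.84 V

Split the track: R_lower = x·R_p = 33.85 kΩ, R_upper = (1−x)·R_p = 25.95 kΩ.
R_L loads the lower segment: effective lower R = 18.35 kΩ.
Loaded-divider output: V_out = 16.5 × 0.4143 = 6.835 V.
(Unloaded: V_out = x·V_CC = 9.34 V.)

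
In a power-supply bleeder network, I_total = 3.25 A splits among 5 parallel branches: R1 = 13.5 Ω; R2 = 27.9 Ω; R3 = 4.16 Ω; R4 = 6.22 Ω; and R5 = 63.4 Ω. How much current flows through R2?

I ≈ 0.221 A

Conductances: ΣG = 1/13.5 + 1/27.9 + 1/4.16 + 1/6.22 + 1/63.4 = 0.5268 (1/Ω).
Current divider: I(R2) = I_total · G_k/ΣG = 3.25 × (0.03584/0.5268) = 3.25 × 0.06803 = 0.2211 A.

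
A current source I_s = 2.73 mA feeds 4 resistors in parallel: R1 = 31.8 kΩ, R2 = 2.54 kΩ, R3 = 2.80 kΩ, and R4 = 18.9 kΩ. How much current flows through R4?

I ≈ 0.173 mA

ΣG = 1/31.8 + 1/2.54 + 1/2.80 + 1/18.9 = 0.8352.
By the current-divider rule, I = I_s · G_k/ΣG = 2.73 × 0.06335 = 0.1729 mA.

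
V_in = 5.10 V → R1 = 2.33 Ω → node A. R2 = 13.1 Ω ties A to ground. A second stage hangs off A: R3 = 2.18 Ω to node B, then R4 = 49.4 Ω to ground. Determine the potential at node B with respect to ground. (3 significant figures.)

V_B ≈ 3.99 V

The second stage (R3 + R4 = 51.58 Ω) loads node A in parallel with R2.
R2 ‖ (R3+R4) = 10.45 Ω.
V_A = 5.10 × 10.45/(2.33 + 10.45) = 4.170 V.
V_B = V_A × 0.9577 = 3.994 V.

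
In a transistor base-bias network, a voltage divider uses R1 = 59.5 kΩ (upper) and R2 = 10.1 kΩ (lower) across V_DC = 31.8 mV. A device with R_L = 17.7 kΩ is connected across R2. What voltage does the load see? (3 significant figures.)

V_out ≈ 3.10 mV

The load sits in parallel with R2, giving an effective lower resistance R2' = R2·R_L/(R2+R_L) = 6.431 kΩ.
Now apply the divider: V_out = 31.8 × 0.09754 = 3.102 mV.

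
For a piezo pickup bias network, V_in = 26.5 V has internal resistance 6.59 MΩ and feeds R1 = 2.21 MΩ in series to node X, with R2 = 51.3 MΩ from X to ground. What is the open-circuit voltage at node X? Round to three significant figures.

V_th ≈ 22.6 V

R1' = 6.59 + 2.21 = 8.800 MΩ (source resistance + R1).
V_th is the unloaded tap voltage: V_in · R2/(R1'+R2) = 26.5 × 0.8536 = 22.62 V.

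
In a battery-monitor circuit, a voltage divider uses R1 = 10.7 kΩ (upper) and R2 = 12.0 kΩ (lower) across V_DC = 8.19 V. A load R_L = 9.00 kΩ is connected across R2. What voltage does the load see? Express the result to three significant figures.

V_out ≈ 2.66 V

The load sits in parallel with R2, giving an effective lower resistance R2' = R2·R_L/(R2+R_L) = 5.143 kΩ.
Voltage divider with the loaded lower leg: V_out = 8.19 × 5.143/(10.7 + 5.143) = 8.19 × 0.3246 = 2.659 V.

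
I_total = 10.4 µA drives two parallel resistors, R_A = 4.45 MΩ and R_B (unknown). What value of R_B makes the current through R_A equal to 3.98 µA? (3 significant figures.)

Two-branch current divider: I_A = I_total · R_B/(R_A + R_B).
With f = 0.3827, R_B = R_A · f/(1−f) = 4.45 × 0.6199 = 2.759 MΩ.

R_B ≈ 2.76 MΩ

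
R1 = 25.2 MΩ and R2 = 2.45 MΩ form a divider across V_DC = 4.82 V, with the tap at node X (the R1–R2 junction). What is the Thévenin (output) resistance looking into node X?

Zeroing V_DC shorts the top of R1 to ground, so R_th = R1 ‖ R2 = 2.233 MΩ.

R_th ≈ 2.23 MΩ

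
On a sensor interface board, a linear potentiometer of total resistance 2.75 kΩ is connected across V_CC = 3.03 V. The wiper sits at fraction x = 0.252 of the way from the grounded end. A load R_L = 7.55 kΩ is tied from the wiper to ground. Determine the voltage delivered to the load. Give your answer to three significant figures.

V_out ≈ 0.715 V

Lower segment x·R_p = 0.6930 kΩ; upper segment (1−x)·R_p = 2.057 kΩ.
R_L loads the lower segment: effective lower R = 0.6347 kΩ.
Then V_out = V_CC · 0.6347/(2.057 + 0.6347) = 0.7145 V.
(Unloaded: V_out = x·V_CC = 0.764 V.)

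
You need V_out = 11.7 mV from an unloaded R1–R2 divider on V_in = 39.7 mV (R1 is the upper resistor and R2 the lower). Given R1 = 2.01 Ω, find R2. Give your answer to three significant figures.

The divider ratio is R2/(R1+R2) = 11.7/39.7 = 0.2947.
Rearranging, R2 = R1·k/(1−k) = 2.01 × 0.4179 = 0.8399 Ω.

R2 ≈ 0.840 Ω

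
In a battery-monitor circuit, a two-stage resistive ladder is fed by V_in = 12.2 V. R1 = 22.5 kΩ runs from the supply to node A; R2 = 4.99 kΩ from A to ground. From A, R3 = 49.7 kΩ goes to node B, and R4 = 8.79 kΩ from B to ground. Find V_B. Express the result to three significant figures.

Node A sees R2 in parallel with the series input of stage 2, R3 + R4 = 58.49 kΩ.
Effective lower resistance at A: R2 ‖ 58.49 = 4.598 kΩ.
V_A = 12.2 × 4.598/(22.5 + 4.598) = 2.070 V.
Then the unloaded second divider: V_B = V_A × R4/(R3+R4) = 2.070 × 0.1503 = 0.3111 V.

V_B ≈ 0.311 V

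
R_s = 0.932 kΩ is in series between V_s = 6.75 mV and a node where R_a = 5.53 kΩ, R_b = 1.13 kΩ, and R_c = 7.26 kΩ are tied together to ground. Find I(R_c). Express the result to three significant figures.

I ≈ 0.438 µA

Parallel bank: R_p = 1/(1/5.53 + 1/1.13 + 1/7.26) = 0.8309 kΩ.
V_A by voltage divider: V_A = 6.75 × 0.8309/(0.932 + 0.8309) = 3.181 mV.
I(R_c) = V_A / R_c = 3.181/7.26 = 0.4382 µA.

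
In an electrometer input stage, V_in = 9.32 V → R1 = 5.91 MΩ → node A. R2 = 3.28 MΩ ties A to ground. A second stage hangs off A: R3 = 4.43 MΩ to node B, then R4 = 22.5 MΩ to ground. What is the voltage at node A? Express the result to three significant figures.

V_A ≈ 3.08 V

Node A sees R2 in parallel with the series input of stage 2, R3 + R4 = 26.93 MΩ.
Effective lower resistance at A: R2 ‖ 26.93 = 2.924 MΩ.
So V_A = 9.32 × 0.3310 = 3.085 V.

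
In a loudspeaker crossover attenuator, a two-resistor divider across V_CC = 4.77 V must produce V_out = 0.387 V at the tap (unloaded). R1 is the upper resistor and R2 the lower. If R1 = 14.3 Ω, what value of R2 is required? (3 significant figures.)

R2 ≈ 1.26 Ω

The divider ratio is R2/(R1+R2) = 0.387/4.77 = 0.08113.
So R2 = R1 · V_out/(V_CC − V_out) = 14.3 × 0.387/(4.77 − 0.387) = 14.3 × 0.08830 = 1.263 Ω.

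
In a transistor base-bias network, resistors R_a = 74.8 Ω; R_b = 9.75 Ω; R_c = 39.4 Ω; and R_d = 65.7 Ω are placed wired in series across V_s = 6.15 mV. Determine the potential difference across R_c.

ΣR = 74.8 + 9.75 + 39.4 + 65.7 = 189.7 Ω.
Voltage divider: V = V_s · (39.40 / 189.7) = 6.15 × 0.2078 = 1.278 mV.

V ≈ 1.28 mV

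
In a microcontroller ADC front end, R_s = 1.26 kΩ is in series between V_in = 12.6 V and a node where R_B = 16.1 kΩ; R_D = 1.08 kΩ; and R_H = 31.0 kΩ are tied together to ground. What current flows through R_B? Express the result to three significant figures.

Combine the parallel branches: R_p = (1/16.1 + 1/1.08 + 1/31.0)⁻¹ = 0.9801 kΩ.
V_A by voltage divider: V_A = 12.6 × 0.9801/(1.26 + 0.9801) = 5.513 V.
Branch current I = V_A/R_B = 5.513/16.1 = 0.3424 mA.

I ≈ 0.342 mA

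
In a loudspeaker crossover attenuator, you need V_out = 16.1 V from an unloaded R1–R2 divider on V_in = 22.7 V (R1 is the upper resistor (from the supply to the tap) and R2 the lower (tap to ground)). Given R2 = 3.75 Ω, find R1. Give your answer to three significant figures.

V_out/V_in = R2/(R1+R2) = 0.7093.
Rearranging, R1 = R2·(1−k)/k = 3.75 × 0.4099 = 1.537 Ω.

R1 ≈ 1.54 Ω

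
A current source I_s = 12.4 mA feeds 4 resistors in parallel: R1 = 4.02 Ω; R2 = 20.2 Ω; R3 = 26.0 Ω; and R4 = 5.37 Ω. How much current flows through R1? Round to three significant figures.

I ≈ 5.90 mA

Conductances: ΣG = 1/4.02 + 1/20.2 + 1/26.0 + 1/5.37 = 0.5229 (1/Ω).
Current divider: I(R1) = I_s · G_k/ΣG = 12.4 × (0.2488/0.5229) = 12.4 × 0.4757 = 5.899 mA.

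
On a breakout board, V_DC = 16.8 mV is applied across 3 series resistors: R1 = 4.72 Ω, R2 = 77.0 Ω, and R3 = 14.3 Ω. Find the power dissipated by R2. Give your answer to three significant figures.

Series current I = V_DC/ΣR = 16.8/96.02 = 0.1750 mA.
P = I²R = 0.03061 × 77.0 = 2.357 µW.

P ≈ 2.36 µW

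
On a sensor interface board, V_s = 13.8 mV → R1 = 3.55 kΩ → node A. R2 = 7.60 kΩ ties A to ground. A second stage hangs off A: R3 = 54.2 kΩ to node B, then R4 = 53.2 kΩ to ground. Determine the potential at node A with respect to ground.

V_A ≈ 9.20 mV

Node A sees R2 in parallel with the series input of stage 2, R3 + R4 = 107.4 kΩ.
R2 ‖ (R3+R4) = 7.098 kΩ.
So V_A = 13.8 × 0.6666 = 9.199 mV.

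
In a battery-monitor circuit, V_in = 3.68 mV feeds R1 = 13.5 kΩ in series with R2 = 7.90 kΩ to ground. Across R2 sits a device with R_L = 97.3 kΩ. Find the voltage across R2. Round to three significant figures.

V_out ≈ 1.29 mV

R2 ‖ R_L = (7.90 × 97.3)/(7.90 + 97.3) = 7.307 kΩ.
Now apply the divider: V_out = 3.68 × 0.3512 = 1.292 mV.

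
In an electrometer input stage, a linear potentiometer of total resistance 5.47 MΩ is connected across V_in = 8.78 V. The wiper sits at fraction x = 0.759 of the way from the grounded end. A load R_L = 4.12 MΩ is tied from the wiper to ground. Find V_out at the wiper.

V_out ≈ 5.36 V

Lower segment x·R_p = 4.152 MΩ; upper segment (1−x)·R_p = 1.318 MΩ.
(x·R_p) ‖ R_L = 2.068 MΩ.
Loaded-divider output: V_out = 8.78 × 0.6107 = 5.362 V.
(Unloaded: V_out = x·V_in = 6.66 V.)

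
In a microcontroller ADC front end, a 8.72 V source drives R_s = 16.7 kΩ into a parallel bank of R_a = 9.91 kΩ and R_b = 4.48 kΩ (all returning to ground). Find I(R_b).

Equivalent of the parallel group: R_p = 3.085 kΩ.
V_A = 8.72 × 3.085/19.79 = 1.360 V.
I(R_b) = V_A / R_b = 1.360/4.48 = 0.3035 mA.

I ≈ 0.304 mA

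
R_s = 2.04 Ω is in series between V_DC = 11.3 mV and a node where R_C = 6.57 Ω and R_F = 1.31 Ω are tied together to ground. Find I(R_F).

I ≈ 3.01 mA

Combine the parallel branches: R_p = (1/6.57 + 1/1.31)⁻¹ = 1.092 Ω.
Node voltage V_A = V_DC · R_p/(R_s + R_p) = 11.3 × 0.3487 = 3.940 mV.
Branch current I = V_A/R_F = 3.940/1.31 = 3.008 mA.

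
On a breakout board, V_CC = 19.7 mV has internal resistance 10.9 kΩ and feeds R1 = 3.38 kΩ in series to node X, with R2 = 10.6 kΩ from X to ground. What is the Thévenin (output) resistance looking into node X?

R_th ≈ 6.08 kΩ

R1' = 10.9 + 3.38 = 14.28 kΩ (source resistance + R1).
Looking into X with the source shorted: R_th = R1'·R2/(R1'+R2) = 14.28 × 10.6/24.88 = 6.084 kΩ.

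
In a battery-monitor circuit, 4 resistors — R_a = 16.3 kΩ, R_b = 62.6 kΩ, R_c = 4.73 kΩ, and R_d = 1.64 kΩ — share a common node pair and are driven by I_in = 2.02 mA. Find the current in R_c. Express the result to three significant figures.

Conductances: ΣG = 1/16.3 + 1/62.6 + 1/4.73 + 1/1.64 = 0.8985 (1/kΩ).
By the current-divider rule, I = I_in · G_k/ΣG = 2.02 × 0.2353 = 0.4753 mA.

I ≈ 0.475 mA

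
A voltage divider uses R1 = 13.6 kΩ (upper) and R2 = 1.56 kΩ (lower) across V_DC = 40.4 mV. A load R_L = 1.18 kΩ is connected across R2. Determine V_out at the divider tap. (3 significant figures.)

First combine the lower leg with the load: R2 ‖ R_L = 0.6718 kΩ.
Then V_out = V_DC · R2'/(R1 + R2') = 40.4 × 0.6718/14.27 = 1.902 mV.

V_out ≈ 1.90 mV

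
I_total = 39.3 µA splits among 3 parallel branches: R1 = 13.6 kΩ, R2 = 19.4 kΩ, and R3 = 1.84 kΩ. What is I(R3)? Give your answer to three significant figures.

Conductances: ΣG = 1/13.6 + 1/19.4 + 1/1.84 = 0.6686 (1/kΩ).
R3 takes the fraction G_k/ΣG = 0.5435/0.6686 = 0.8129, so I = 39.3 × 0.8129 = 31.95 µA.

I ≈ 31.9 µA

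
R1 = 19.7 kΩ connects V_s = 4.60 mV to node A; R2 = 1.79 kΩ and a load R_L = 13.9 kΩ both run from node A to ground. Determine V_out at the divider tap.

V_out ≈ 0.343 mV

First combine the lower leg with the load: R2 ‖ R_L = 1.586 kΩ.
Voltage divider with the loaded lower leg: V_out = 4.60 × 1.586/(19.7 + 1.586) = 4.60 × 0.07450 = 0.3427 mV.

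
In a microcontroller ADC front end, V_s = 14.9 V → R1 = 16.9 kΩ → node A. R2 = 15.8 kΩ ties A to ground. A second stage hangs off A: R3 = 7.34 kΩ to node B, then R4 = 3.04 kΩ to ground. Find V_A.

V_A ≈ 4.03 V

The second stage (R3 + R4 = 10.38 kΩ) loads node A in parallel with R2.
R2 ‖ (R3+R4) = 6.264 kΩ.
First divider: V_A = V_s · 6.264/(16.9 + 6.264) = 4.029 V.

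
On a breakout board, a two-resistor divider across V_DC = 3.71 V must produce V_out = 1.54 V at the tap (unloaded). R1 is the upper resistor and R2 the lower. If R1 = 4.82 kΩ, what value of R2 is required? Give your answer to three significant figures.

R2 ≈ 3.42 kΩ

V_out/V_DC = R2/(R1+R2) = 0.4151.
Rearranging, R2 = R1·k/(1−k) = 4.82 × 0.7097 = 3.421 kΩ.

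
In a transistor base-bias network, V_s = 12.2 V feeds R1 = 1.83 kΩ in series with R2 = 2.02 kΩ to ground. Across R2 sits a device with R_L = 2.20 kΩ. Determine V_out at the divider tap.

R2 ‖ R_L = (2.02 × 2.20)/(2.02 + 2.20) = 1.053 kΩ.
Voltage divider with the loaded lower leg: V_out = 12.2 × 1.053/(1.83 + 1.053) = 12.2 × 0.3653 = 4.456 V.

V_out ≈ 4.46 V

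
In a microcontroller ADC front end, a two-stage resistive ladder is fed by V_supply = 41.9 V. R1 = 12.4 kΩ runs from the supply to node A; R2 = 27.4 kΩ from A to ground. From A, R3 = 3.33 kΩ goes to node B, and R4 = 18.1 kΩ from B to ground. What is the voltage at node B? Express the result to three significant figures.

V_B ≈ 17.4 V

The second stage (R3 + R4 = 21.43 kΩ) loads node A in parallel with R2.
Effective lower resistance at A: R2 ‖ 21.43 = 12.03 kΩ.
So V_A = 41.9 × 0.4923 = 20.63 V.
Stage 2 is unloaded, so V_B = V_A · R4/(R3+R4) = 20.63 × 18.1/21.43 = 17.42 V.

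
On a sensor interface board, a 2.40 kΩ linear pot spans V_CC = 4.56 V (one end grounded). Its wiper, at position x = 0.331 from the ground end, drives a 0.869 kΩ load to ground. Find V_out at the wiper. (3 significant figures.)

V_out ≈ 0.937 V

Split the track: R_lower = x·R_p = 0.7944 kΩ, R_upper = (1−x)·R_p = 1.606 kΩ.
R_L loads the lower segment: effective lower R = 0.4150 kΩ.
Loaded-divider output: V_out = 4.56 × 0.2054 = 0.9366 V.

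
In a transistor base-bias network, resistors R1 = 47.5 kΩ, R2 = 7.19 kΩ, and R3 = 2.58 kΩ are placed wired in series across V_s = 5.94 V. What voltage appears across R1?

Series total: ΣR = 47.5 + 7.19 + 2.58 = 57.27 kΩ.
V = V_s · R/ΣR = 5.94 × 0.8294 = 4.927 V.

V ≈ 4.93 V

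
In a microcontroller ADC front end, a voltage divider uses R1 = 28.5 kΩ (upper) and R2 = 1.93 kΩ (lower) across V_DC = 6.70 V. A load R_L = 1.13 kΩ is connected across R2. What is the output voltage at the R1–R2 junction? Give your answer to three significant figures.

First combine the lower leg with the load: R2 ‖ R_L = 0.7127 kΩ.
Voltage divider with the loaded lower leg: V_out = 6.70 × 0.7127/(28.5 + 0.7127) = 6.70 × 0.02440 = 0.1635 V.

V_out ≈ 0.163 V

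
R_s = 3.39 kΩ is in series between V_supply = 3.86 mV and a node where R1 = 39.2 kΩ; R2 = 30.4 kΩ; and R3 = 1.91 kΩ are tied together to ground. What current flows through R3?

I ≈ 0.680 µA

Combine the parallel branches: R_p = (1/39.2 + 1/30.4 + 1/1.91)⁻¹ = 1.718 kΩ.
Node voltage V_A = V_supply · R_p/(R_s + R_p) = 3.86 × 0.3364 = 1.298 mV.
Branch current I = V_A/R3 = 1.298/1.91 = 0.6798 µA.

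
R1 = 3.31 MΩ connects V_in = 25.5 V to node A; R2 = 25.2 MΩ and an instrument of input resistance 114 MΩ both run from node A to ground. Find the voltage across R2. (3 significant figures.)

V_out ≈ 22.0 V

R2 ‖ R_L = (25.2 × 114)/(25.2 + 114) = 20.64 MΩ.
Then V_out = V_in · R2'/(R1 + R2') = 25.5 × 20.64/23.95 = 21.98 V.
(Unloaded it would be 22.5 V; the load pulls it down.)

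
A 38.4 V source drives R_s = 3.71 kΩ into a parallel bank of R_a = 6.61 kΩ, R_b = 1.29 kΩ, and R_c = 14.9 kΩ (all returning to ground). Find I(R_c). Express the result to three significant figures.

I ≈ 0.550 mA

Parallel bank: R_p = 1/(1/6.61 + 1/1.29 + 1/14.9) = 1.006 kΩ.
V_A = 38.4 × 1.006/4.716 = 8.194 V.
I(R_c) = V_A / R_c = 8.194/14.9 = 0.5499 mA.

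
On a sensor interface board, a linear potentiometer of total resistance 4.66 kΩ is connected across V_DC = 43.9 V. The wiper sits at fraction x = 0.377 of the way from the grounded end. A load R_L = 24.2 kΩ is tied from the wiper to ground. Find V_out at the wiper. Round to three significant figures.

V_out ≈ 15.8 V

Split the track: R_lower = x·R_p = 1.757 kΩ, R_upper = (1−x)·R_p = 2.903 kΩ.
Lower segment in parallel with the load: 1.757 ‖ 24.2 = 1.638 kΩ.
Loaded-divider output: V_out = 43.9 × 0.3607 = 15.83 V.
(Unloaded: V_out = x·V_DC = 16.6 V.)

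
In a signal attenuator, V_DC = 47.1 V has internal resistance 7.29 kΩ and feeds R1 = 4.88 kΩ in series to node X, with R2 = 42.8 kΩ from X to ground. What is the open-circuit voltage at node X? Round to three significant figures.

V_th ≈ 36.7 V

R1' = 7.29 + 4.88 = 12.17 kΩ (source resistance + R1).
Open-circuit (no load on X): V_th = V_DC · R2/(R1' + R2) = 47.1 × 42.8/(12.17 + 42.8) = 36.67 V.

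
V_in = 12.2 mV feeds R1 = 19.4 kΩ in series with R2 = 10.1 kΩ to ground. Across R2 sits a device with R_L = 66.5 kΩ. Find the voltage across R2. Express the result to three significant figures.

V_out ≈ 3.80 mV

First combine the lower leg with the load: R2 ‖ R_L = 8.768 kΩ.
Then V_out = V_in · R2'/(R1 + R2') = 12.2 × 8.768/28.17 = 3.798 mV.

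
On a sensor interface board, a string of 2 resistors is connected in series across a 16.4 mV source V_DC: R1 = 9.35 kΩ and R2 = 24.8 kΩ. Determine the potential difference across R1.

V ≈ 4.49 mV

Series total: ΣR = 9.35 + 24.8 = 34.15 kΩ.
V = V_DC · R/ΣR = 16.4 × 0.2738 = 4.490 mV.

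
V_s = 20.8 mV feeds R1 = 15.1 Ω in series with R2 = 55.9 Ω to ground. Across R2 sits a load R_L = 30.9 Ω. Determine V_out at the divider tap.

First combine the lower leg with the load: R2 ‖ R_L = 19.90 Ω.
Then V_out = V_s · R2'/(R1 + R2') = 20.8 × 19.90/35.00 = 11.83 mV.
(Unloaded it would be 16.4 mV; the load pulls it down.)

V_out ≈ 11.8 mV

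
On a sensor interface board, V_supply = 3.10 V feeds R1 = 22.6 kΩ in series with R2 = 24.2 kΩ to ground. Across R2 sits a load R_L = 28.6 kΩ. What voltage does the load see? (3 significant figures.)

R2 ‖ R_L = (24.2 × 28.6)/(24.2 + 28.6) = 13.11 kΩ.
Now apply the divider: V_out = 3.10 × 0.3671 = 1.138 V.
(Unloaded it would be 1.60 V; the load pulls it down.)

V_out ≈ 1.14 V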